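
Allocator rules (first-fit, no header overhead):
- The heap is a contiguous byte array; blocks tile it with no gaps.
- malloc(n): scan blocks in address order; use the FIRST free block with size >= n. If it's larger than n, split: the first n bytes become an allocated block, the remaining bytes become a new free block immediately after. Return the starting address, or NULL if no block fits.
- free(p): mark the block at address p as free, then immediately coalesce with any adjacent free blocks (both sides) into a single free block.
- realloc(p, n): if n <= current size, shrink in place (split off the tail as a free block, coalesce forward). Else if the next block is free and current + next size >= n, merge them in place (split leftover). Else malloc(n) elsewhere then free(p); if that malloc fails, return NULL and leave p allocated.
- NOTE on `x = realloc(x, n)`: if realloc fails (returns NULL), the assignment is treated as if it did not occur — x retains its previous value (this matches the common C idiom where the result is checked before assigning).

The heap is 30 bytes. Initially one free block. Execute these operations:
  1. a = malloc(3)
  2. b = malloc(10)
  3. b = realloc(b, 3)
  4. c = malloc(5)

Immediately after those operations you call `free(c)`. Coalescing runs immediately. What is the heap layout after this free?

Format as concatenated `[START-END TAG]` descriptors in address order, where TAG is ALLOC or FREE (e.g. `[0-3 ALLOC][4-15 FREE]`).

Answer: [0-2 ALLOC][3-5 ALLOC][6-29 FREE]

Derivation:
Op 1: a = malloc(3) -> a = 0; heap: [0-2 ALLOC][3-29 FREE]
Op 2: b = malloc(10) -> b = 3; heap: [0-2 ALLOC][3-12 ALLOC][13-29 FREE]
Op 3: b = realloc(b, 3) -> b = 3; heap: [0-2 ALLOC][3-5 ALLOC][6-29 FREE]
Op 4: c = malloc(5) -> c = 6; heap: [0-2 ALLOC][3-5 ALLOC][6-10 ALLOC][11-29 FREE]
free(c): c = 6 -> block [6-10 ALLOC]; mark free, coalesce with adjacent free neighbors -> [0-2 ALLOC][3-5 ALLOC][6-29 FREE]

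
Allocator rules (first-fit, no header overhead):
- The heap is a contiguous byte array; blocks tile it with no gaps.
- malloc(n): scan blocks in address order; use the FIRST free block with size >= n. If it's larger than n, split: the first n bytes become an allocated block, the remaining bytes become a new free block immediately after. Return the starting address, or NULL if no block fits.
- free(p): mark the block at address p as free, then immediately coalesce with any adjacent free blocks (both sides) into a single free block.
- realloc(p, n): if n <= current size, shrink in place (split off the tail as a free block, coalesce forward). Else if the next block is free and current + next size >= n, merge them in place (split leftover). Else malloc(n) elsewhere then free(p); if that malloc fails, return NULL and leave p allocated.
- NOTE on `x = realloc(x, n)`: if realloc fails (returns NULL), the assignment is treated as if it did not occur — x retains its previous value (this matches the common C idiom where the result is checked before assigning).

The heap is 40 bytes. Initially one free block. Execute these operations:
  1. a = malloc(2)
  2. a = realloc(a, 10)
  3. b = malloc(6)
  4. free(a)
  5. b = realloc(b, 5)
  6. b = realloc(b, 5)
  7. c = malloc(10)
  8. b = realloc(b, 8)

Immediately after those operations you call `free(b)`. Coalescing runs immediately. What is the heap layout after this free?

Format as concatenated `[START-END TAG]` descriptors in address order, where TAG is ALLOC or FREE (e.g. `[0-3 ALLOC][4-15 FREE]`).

Answer: [0-9 ALLOC][10-39 FREE]

Derivation:
Op 1: a = malloc(2) -> a = 0; heap: [0-1 ALLOC][2-39 FREE]
Op 2: a = realloc(a, 10) -> a = 0; heap: [0-9 ALLOC][10-39 FREE]
Op 3: b = malloc(6) -> b = 10; heap: [0-9 ALLOC][10-15 ALLOC][16-39 FREE]
Op 4: free(a) -> (freed a); heap: [0-9 FREE][10-15 ALLOC][16-39 FREE]
Op 5: b = realloc(b, 5) -> b = 10; heap: [0-9 FREE][10-14 ALLOC][15-39 FREE]
Op 6: b = realloc(b, 5) -> b = 10; heap: [0-9 FREE][10-14 ALLOC][15-39 FREE]
Op 7: c = malloc(10) -> c = 0; heap: [0-9 ALLOC][10-14 ALLOC][15-39 FREE]
Op 8: b = realloc(b, 8) -> b = 10; heap: [0-9 ALLOC][10-17 ALLOC][18-39 FREE]
free(b): b = 10 -> block [10-17 ALLOC]; mark free, coalesce with adjacent free neighbors -> [0-9 ALLOC][10-39 FREE]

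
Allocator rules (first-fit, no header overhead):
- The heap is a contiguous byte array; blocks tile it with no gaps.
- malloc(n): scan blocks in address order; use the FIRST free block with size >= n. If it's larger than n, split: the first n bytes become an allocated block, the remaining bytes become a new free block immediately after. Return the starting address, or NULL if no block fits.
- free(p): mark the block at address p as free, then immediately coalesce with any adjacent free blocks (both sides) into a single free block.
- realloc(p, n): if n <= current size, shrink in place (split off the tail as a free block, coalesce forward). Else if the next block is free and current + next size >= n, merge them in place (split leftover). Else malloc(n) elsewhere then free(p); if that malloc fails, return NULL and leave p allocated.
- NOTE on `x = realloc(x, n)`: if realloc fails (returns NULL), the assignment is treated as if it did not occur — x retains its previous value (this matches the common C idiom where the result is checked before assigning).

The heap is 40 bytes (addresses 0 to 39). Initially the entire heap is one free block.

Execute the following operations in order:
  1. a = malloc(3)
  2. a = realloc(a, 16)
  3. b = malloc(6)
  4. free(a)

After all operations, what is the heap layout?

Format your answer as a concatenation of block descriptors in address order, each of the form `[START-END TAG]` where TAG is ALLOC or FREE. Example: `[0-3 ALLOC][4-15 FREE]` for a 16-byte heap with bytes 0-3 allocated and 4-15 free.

Op 1: a = malloc(3) -> a = 0; heap: [0-2 ALLOC][3-39 FREE]
Op 2: a = realloc(a, 16) -> a = 0; heap: [0-15 ALLOC][16-39 FREE]
Op 3: b = malloc(6) -> b = 16; heap: [0-15 ALLOC][16-21 ALLOC][22-39 FREE]
Op 4: free(a) -> (freed a); heap: [0-15 FREE][16-21 ALLOC][22-39 FREE]

Answer: [0-15 FREE][16-21 ALLOC][22-39 FREE]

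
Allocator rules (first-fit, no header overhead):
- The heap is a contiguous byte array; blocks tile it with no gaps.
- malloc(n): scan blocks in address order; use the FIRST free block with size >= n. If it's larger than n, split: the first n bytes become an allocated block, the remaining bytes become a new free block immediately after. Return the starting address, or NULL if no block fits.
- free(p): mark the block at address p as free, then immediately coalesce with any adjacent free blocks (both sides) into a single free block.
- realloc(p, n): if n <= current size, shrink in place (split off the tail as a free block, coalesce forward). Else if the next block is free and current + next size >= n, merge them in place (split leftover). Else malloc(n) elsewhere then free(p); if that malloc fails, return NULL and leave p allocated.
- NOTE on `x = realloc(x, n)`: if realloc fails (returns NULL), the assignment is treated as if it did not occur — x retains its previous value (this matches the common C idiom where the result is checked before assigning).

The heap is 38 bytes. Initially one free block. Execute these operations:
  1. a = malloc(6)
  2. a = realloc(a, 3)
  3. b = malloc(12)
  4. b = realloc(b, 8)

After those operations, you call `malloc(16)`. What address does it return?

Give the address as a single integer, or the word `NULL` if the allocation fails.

Answer: 11

Derivation:
Op 1: a = malloc(6) -> a = 0; heap: [0-5 ALLOC][6-37 FREE]
Op 2: a = realloc(a, 3) -> a = 0; heap: [0-2 ALLOC][3-37 FREE]
Op 3: b = malloc(12) -> b = 3; heap: [0-2 ALLOC][3-14 ALLOC][15-37 FREE]
Op 4: b = realloc(b, 8) -> b = 3; heap: [0-2 ALLOC][3-10 ALLOC][11-37 FREE]
malloc(16): first-fit scan over [0-2 ALLOC][3-10 ALLOC][11-37 FREE] -> 11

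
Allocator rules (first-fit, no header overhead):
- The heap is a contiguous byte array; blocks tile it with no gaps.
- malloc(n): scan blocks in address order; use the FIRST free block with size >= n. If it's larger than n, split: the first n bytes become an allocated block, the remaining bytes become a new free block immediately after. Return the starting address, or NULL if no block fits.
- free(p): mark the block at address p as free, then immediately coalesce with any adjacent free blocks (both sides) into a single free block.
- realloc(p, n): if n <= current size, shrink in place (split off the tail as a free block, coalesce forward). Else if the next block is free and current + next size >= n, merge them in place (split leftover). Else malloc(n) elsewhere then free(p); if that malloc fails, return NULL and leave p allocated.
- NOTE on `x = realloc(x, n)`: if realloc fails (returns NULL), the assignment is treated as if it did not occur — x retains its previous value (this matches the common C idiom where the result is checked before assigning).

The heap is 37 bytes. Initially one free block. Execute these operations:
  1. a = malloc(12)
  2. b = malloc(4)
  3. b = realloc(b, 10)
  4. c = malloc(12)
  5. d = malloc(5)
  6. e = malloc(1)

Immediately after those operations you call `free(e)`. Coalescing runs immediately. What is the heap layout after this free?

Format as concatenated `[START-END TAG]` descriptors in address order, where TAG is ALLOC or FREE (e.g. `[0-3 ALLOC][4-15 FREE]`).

Answer: [0-11 ALLOC][12-21 ALLOC][22-33 ALLOC][34-36 FREE]

Derivation:
Op 1: a = malloc(12) -> a = 0; heap: [0-11 ALLOC][12-36 FREE]
Op 2: b = malloc(4) -> b = 12; heap: [0-11 ALLOC][12-15 ALLOC][16-36 FREE]
Op 3: b = realloc(b, 10) -> b = 12; heap: [0-11 ALLOC][12-21 ALLOC][22-36 FREE]
Op 4: c = malloc(12) -> c = 22; heap: [0-11 ALLOC][12-21 ALLOC][22-33 ALLOC][34-36 FREE]
Op 5: d = malloc(5) -> d = NULL; heap: [0-11 ALLOC][12-21 ALLOC][22-33 ALLOC][34-36 FREE]
Op 6: e = malloc(1) -> e = 34; heap: [0-11 ALLOC][12-21 ALLOC][22-33 ALLOC][34-34 ALLOC][35-36 FREE]
free(e): e = 34 -> block [34-34 ALLOC]; mark free, coalesce with adjacent free neighbors -> [0-11 ALLOC][12-21 ALLOC][22-33 ALLOC][34-36 FREE]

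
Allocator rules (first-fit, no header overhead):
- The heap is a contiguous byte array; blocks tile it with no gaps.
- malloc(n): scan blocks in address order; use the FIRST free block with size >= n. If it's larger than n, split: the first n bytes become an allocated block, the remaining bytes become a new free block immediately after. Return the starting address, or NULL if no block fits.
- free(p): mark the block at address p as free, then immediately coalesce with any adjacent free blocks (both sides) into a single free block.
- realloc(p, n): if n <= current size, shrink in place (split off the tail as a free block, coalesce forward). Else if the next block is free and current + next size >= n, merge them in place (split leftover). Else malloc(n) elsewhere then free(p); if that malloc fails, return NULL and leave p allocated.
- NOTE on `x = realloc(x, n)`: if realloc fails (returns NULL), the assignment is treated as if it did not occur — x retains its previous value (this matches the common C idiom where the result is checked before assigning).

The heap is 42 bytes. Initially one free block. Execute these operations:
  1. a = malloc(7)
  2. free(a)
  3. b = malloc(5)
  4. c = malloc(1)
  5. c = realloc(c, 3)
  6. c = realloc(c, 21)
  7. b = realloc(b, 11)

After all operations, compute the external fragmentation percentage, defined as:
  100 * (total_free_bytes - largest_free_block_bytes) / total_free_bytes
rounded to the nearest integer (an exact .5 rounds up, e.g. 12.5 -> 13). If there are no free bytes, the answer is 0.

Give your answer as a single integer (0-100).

Answer: 50

Derivation:
Op 1: a = malloc(7) -> a = 0; heap: [0-6 ALLOC][7-41 FREE]
Op 2: free(a) -> (freed a); heap: [0-41 FREE]
Op 3: b = malloc(5) -> b = 0; heap: [0-4 ALLOC][5-41 FREE]
Op 4: c = malloc(1) -> c = 5; heap: [0-4 ALLOC][5-5 ALLOC][6-41 FREE]
Op 5: c = realloc(c, 3) -> c = 5; heap: [0-4 ALLOC][5-7 ALLOC][8-41 FREE]
Op 6: c = realloc(c, 21) -> c = 5; heap: [0-4 ALLOC][5-25 ALLOC][26-41 FREE]
Op 7: b = realloc(b, 11) -> b = 26; heap: [0-4 FREE][5-25 ALLOC][26-36 ALLOC][37-41 FREE]
Free blocks: [5 5] total_free=10 largest=5 -> 100*(10-5)/10 = 500/10 = 50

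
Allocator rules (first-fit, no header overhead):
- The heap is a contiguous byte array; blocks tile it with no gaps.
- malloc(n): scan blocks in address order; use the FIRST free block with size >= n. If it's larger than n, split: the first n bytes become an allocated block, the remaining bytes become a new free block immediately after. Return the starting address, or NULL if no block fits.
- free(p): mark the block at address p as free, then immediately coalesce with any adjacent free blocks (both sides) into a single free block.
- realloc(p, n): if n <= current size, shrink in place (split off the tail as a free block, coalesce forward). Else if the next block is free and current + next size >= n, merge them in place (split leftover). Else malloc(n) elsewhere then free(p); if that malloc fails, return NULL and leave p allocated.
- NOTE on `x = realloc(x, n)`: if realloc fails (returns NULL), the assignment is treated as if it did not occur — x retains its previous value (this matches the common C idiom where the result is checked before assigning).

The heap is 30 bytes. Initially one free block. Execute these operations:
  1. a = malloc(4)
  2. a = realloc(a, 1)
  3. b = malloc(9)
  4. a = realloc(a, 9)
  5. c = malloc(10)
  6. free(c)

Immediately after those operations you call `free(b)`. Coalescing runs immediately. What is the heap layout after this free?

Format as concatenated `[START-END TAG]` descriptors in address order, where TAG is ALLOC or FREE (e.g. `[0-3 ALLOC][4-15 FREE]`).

Op 1: a = malloc(4) -> a = 0; heap: [0-3 ALLOC][4-29 FREE]
Op 2: a = realloc(a, 1) -> a = 0; heap: [0-0 ALLOC][1-29 FREE]
Op 3: b = malloc(9) -> b = 1; heap: [0-0 ALLOC][1-9 ALLOC][10-29 FREE]
Op 4: a = realloc(a, 9) -> a = 10; heap: [0-0 FREE][1-9 ALLOC][10-18 ALLOC][19-29 FREE]
Op 5: c = malloc(10) -> c = 19; heap: [0-0 FREE][1-9 ALLOC][10-18 ALLOC][19-28 ALLOC][29-29 FREE]
Op 6: free(c) -> (freed c); heap: [0-0 FREE][1-9 ALLOC][10-18 ALLOC][19-29 FREE]
free(b): b = 1 -> block [1-9 ALLOC]; mark free, coalesce with adjacent free neighbors -> [0-9 FREE][10-18 ALLOC][19-29 FREE]

Answer: [0-9 FREE][10-18 ALLOC][19-29 FREE]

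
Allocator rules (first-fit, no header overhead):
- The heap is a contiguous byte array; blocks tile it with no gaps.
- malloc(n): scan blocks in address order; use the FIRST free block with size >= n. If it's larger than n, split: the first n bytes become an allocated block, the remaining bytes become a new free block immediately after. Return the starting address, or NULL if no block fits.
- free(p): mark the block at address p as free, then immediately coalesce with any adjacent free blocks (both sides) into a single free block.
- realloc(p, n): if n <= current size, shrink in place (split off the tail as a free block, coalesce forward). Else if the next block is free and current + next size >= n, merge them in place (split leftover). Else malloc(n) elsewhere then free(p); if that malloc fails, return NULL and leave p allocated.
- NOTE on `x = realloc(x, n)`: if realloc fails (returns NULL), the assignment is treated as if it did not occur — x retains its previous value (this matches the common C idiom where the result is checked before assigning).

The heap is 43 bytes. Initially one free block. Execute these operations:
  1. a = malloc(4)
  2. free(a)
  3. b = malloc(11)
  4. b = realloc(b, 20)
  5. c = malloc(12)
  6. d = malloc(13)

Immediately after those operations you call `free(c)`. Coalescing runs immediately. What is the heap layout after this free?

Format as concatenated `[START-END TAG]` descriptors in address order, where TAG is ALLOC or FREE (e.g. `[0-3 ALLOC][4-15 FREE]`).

Answer: [0-19 ALLOC][20-42 FREE]

Derivation:
Op 1: a = malloc(4) -> a = 0; heap: [0-3 ALLOC][4-42 FREE]
Op 2: free(a) -> (freed a); heap: [0-42 FREE]
Op 3: b = malloc(11) -> b = 0; heap: [0-10 ALLOC][11-42 FREE]
Op 4: b = realloc(b, 20) -> b = 0; heap: [0-19 ALLOC][20-42 FREE]
Op 5: c = malloc(12) -> c = 20; heap: [0-19 ALLOC][20-31 ALLOC][32-42 FREE]
Op 6: d = malloc(13) -> d = NULL; heap: [0-19 ALLOC][20-31 ALLOC][32-42 FREE]
free(c): c = 20 -> block [20-31 ALLOC]; mark free, coalesce with adjacent free neighbors -> [0-19 ALLOC][20-42 FREE]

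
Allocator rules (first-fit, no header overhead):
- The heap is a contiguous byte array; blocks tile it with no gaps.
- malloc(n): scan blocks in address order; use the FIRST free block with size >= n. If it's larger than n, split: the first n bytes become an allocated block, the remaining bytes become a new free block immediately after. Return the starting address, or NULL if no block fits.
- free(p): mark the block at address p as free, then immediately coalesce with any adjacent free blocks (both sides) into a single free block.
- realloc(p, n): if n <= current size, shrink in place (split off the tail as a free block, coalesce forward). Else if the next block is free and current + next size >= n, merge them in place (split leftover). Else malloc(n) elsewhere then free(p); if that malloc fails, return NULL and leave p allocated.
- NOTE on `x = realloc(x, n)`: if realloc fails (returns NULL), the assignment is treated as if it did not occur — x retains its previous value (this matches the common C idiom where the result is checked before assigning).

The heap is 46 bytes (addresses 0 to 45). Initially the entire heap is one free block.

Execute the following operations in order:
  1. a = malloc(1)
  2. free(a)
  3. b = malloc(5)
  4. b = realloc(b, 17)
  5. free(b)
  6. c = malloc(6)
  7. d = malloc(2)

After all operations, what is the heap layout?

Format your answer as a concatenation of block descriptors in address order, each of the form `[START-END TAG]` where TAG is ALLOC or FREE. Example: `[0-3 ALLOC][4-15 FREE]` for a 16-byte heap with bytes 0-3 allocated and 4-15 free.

Op 1: a = malloc(1) -> a = 0; heap: [0-0 ALLOC][1-45 FREE]
Op 2: free(a) -> (freed a); heap: [0-45 FREE]
Op 3: b = malloc(5) -> b = 0; heap: [0-4 ALLOC][5-45 FREE]
Op 4: b = realloc(b, 17) -> b = 0; heap: [0-16 ALLOC][17-45 FREE]
Op 5: free(b) -> (freed b); heap: [0-45 FREE]
Op 6: c = malloc(6) -> c = 0; heap: [0-5 ALLOC][6-45 FREE]
Op 7: d = malloc(2) -> d = 6; heap: [0-5 ALLOC][6-7 ALLOC][8-45 FREE]

Answer: [0-5 ALLOC][6-7 ALLOC][8-45 FREE]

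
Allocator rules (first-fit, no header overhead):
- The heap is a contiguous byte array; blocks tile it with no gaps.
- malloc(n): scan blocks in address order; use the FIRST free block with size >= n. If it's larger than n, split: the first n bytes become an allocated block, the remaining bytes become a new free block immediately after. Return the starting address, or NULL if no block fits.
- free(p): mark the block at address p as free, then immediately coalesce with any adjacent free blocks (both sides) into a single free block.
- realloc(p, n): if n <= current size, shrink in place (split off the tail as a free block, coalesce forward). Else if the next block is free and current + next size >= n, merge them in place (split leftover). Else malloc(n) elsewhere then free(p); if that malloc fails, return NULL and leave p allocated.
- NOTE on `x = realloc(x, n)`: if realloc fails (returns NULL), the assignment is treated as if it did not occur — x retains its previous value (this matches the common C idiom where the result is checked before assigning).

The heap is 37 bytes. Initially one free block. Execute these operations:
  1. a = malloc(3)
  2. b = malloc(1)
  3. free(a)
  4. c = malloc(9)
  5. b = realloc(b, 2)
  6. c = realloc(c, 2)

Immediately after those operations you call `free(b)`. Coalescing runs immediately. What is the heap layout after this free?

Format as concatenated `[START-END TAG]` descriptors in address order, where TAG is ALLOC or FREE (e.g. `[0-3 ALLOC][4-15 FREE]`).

Op 1: a = malloc(3) -> a = 0; heap: [0-2 ALLOC][3-36 FREE]
Op 2: b = malloc(1) -> b = 3; heap: [0-2 ALLOC][3-3 ALLOC][4-36 FREE]
Op 3: free(a) -> (freed a); heap: [0-2 FREE][3-3 ALLOC][4-36 FREE]
Op 4: c = malloc(9) -> c = 4; heap: [0-2 FREE][3-3 ALLOC][4-12 ALLOC][13-36 FREE]
Op 5: b = realloc(b, 2) -> b = 0; heap: [0-1 ALLOC][2-3 FREE][4-12 ALLOC][13-36 FREE]
Op 6: c = realloc(c, 2) -> c = 4; heap: [0-1 ALLOC][2-3 FREE][4-5 ALLOC][6-36 FREE]
free(b): b = 0 -> block [0-1 ALLOC]; mark free, coalesce with adjacent free neighbors -> [0-3 FREE][4-5 ALLOC][6-36 FREE]

Answer: [0-3 FREE][4-5 ALLOC][6-36 FREE]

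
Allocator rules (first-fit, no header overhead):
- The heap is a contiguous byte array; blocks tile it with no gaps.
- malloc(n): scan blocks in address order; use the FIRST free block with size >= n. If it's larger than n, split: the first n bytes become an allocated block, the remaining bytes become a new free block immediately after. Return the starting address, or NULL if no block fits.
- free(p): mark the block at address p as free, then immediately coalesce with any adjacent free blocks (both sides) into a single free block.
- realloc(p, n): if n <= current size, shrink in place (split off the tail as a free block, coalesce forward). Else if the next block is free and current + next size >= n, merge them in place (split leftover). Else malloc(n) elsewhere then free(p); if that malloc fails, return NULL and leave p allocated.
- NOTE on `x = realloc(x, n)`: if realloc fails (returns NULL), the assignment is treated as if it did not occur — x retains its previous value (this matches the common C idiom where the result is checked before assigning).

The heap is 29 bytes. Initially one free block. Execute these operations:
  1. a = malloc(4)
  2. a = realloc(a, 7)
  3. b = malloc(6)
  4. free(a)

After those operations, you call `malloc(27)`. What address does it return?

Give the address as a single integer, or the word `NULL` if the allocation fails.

Answer: NULL

Derivation:
Op 1: a = malloc(4) -> a = 0; heap: [0-3 ALLOC][4-28 FREE]
Op 2: a = realloc(a, 7) -> a = 0; heap: [0-6 ALLOC][7-28 FREE]
Op 3: b = malloc(6) -> b = 7; heap: [0-6 ALLOC][7-12 ALLOC][13-28 FREE]
Op 4: free(a) -> (freed a); heap: [0-6 FREE][7-12 ALLOC][13-28 FREE]
malloc(27): first-fit scan over [0-6 FREE][7-12 ALLOC][13-28 FREE] -> NULL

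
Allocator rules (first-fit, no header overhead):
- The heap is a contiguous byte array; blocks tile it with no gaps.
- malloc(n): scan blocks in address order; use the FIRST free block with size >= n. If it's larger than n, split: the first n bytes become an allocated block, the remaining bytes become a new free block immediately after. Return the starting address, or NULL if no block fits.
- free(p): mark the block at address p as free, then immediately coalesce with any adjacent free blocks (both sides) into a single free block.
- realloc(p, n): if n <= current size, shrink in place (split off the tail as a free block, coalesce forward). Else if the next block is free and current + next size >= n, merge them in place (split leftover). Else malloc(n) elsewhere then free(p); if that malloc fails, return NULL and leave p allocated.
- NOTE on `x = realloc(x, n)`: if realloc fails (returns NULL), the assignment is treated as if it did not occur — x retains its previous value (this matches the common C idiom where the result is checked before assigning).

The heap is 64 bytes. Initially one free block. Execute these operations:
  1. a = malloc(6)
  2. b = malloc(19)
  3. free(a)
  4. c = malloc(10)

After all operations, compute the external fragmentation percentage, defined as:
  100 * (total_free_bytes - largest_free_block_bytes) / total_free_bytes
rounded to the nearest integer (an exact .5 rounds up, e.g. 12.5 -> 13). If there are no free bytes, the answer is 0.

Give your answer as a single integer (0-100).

Answer: 17

Derivation:
Op 1: a = malloc(6) -> a = 0; heap: [0-5 ALLOC][6-63 FREE]
Op 2: b = malloc(19) -> b = 6; heap: [0-5 ALLOC][6-24 ALLOC][25-63 FREE]
Op 3: free(a) -> (freed a); heap: [0-5 FREE][6-24 ALLOC][25-63 FREE]
Op 4: c = malloc(10) -> c = 25; heap: [0-5 FREE][6-24 ALLOC][25-34 ALLOC][35-63 FREE]
Free blocks: [6 29] total_free=35 largest=29 -> 100*(35-29)/35 = 600/35 ≈ 17.143 -> rounds to 17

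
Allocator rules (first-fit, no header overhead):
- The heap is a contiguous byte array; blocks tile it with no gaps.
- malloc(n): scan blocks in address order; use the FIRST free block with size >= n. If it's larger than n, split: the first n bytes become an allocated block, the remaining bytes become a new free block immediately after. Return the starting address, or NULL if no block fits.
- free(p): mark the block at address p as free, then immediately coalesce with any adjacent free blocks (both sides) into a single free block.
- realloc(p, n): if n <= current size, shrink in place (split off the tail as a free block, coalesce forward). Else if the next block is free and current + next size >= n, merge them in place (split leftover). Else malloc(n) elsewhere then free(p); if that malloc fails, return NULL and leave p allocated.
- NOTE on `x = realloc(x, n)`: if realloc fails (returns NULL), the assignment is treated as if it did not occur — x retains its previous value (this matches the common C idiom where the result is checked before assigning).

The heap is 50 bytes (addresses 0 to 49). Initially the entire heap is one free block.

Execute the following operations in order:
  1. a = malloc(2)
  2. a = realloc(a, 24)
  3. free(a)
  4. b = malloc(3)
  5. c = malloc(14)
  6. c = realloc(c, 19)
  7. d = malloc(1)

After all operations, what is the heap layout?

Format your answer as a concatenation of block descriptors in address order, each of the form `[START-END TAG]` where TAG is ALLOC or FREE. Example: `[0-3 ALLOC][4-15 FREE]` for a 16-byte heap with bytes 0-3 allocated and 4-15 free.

Answer: [0-2 ALLOC][3-21 ALLOC][22-22 ALLOC][23-49 FREE]

Derivation:
Op 1: a = malloc(2) -> a = 0; heap: [0-1 ALLOC][2-49 FREE]
Op 2: a = realloc(a, 24) -> a = 0; heap: [0-23 ALLOC][24-49 FREE]
Op 3: free(a) -> (freed a); heap: [0-49 FREE]
Op 4: b = malloc(3) -> b = 0; heap: [0-2 ALLOC][3-49 FREE]
Op 5: c = malloc(14) -> c = 3; heap: [0-2 ALLOC][3-16 ALLOC][17-49 FREE]
Op 6: c = realloc(c, 19) -> c = 3; heap: [0-2 ALLOC][3-21 ALLOC][22-49 FREE]
Op 7: d = malloc(1) -> d = 22; heap: [0-2 ALLOC][3-21 ALLOC][22-22 ALLOC][23-49 FREE]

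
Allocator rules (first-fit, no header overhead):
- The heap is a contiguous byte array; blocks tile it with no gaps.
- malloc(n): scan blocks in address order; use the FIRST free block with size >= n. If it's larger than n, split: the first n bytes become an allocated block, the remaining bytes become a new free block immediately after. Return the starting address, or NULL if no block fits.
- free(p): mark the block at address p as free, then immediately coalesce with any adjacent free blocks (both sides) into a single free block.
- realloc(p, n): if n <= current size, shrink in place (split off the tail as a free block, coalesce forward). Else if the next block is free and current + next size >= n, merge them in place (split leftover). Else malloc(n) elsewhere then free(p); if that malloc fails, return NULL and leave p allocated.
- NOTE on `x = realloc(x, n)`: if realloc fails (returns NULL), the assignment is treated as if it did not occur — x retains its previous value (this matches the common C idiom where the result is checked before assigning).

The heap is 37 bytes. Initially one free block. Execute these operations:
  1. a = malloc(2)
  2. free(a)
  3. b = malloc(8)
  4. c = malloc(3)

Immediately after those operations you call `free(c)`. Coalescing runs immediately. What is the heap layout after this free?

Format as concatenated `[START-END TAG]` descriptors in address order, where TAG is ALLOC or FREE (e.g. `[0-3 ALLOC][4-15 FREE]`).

Op 1: a = malloc(2) -> a = 0; heap: [0-1 ALLOC][2-36 FREE]
Op 2: free(a) -> (freed a); heap: [0-36 FREE]
Op 3: b = malloc(8) -> b = 0; heap: [0-7 ALLOC][8-36 FREE]
Op 4: c = malloc(3) -> c = 8; heap: [0-7 ALLOC][8-10 ALLOC][11-36 FREE]
free(c): c = 8 -> block [8-10 ALLOC]; mark free, coalesce with adjacent free neighbors -> [0-7 ALLOC][8-36 FREE]

Answer: [0-7 ALLOC][8-36 FREE]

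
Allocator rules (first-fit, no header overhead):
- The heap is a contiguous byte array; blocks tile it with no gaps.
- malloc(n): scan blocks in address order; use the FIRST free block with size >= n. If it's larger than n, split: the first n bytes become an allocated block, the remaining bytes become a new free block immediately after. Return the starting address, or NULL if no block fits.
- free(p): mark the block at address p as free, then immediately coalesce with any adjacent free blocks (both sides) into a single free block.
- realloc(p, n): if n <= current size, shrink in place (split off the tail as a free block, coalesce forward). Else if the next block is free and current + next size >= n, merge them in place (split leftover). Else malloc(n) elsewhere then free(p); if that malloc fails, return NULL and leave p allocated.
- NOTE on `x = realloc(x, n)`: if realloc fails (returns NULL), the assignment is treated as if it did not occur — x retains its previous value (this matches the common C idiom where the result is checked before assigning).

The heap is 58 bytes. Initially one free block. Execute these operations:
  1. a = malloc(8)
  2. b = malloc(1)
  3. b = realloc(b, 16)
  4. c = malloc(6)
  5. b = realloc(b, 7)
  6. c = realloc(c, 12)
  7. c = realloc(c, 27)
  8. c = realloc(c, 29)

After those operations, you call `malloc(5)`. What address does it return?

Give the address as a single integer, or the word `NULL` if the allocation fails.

Op 1: a = malloc(8) -> a = 0; heap: [0-7 ALLOC][8-57 FREE]
Op 2: b = malloc(1) -> b = 8; heap: [0-7 ALLOC][8-8 ALLOC][9-57 FREE]
Op 3: b = realloc(b, 16) -> b = 8; heap: [0-7 ALLOC][8-23 ALLOC][24-57 FREE]
Op 4: c = malloc(6) -> c = 24; heap: [0-7 ALLOC][8-23 ALLOC][24-29 ALLOC][30-57 FREE]
Op 5: b = realloc(b, 7) -> b = 8; heap: [0-7 ALLOC][8-14 ALLOC][15-23 FREE][24-29 ALLOC][30-57 FREE]
Op 6: c = realloc(c, 12) -> c = 24; heap: [0-7 ALLOC][8-14 ALLOC][15-23 FREE][24-35 ALLOC][36-57 FREE]
Op 7: c = realloc(c, 27) -> c = 24; heap: [0-7 ALLOC][8-14 ALLOC][15-23 FREE][24-50 ALLOC][51-57 FREE]
Op 8: c = realloc(c, 29) -> c = 24; heap: [0-7 ALLOC][8-14 ALLOC][15-23 FREE][24-52 ALLOC][53-57 FREE]
malloc(5): first-fit scan over [0-7 ALLOC][8-14 ALLOC][15-23 FREE][24-52 ALLOC][53-57 FREE] -> 15

Answer: 15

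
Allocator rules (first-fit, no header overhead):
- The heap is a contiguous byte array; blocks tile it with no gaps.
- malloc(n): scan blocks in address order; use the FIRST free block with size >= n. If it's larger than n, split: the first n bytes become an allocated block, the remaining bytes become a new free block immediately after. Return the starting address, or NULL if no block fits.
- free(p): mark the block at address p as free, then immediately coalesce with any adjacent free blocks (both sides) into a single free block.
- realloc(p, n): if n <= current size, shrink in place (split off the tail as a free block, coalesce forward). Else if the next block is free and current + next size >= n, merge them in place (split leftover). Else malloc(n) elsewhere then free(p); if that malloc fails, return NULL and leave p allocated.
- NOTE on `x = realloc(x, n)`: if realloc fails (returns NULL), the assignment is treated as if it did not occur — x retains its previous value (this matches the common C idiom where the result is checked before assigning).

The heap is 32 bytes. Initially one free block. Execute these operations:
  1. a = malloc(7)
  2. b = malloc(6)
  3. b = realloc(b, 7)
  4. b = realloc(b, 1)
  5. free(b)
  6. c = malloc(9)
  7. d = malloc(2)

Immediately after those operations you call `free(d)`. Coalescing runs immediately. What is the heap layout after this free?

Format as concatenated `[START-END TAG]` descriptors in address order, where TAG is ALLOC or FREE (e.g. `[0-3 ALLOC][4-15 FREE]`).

Op 1: a = malloc(7) -> a = 0; heap: [0-6 ALLOC][7-31 FREE]
Op 2: b = malloc(6) -> b = 7; heap: [0-6 ALLOC][7-12 ALLOC][13-31 FREE]
Op 3: b = realloc(b, 7) -> b = 7; heap: [0-6 ALLOC][7-13 ALLOC][14-31 FREE]
Op 4: b = realloc(b, 1) -> b = 7; heap: [0-6 ALLOC][7-7 ALLOC][8-31 FREE]
Op 5: free(b) -> (freed b); heap: [0-6 ALLOC][7-31 FREE]
Op 6: c = malloc(9) -> c = 7; heap: [0-6 ALLOC][7-15 ALLOC][16-31 FREE]
Op 7: d = malloc(2) -> d = 16; heap: [0-6 ALLOC][7-15 ALLOC][16-17 ALLOC][18-31 FREE]
free(d): d = 16 -> block [16-17 ALLOC]; mark free, coalesce with adjacent free neighbors -> [0-6 ALLOC][7-15 ALLOC][16-31 FREE]

Answer: [0-6 ALLOC][7-15 ALLOC][16-31 FREE]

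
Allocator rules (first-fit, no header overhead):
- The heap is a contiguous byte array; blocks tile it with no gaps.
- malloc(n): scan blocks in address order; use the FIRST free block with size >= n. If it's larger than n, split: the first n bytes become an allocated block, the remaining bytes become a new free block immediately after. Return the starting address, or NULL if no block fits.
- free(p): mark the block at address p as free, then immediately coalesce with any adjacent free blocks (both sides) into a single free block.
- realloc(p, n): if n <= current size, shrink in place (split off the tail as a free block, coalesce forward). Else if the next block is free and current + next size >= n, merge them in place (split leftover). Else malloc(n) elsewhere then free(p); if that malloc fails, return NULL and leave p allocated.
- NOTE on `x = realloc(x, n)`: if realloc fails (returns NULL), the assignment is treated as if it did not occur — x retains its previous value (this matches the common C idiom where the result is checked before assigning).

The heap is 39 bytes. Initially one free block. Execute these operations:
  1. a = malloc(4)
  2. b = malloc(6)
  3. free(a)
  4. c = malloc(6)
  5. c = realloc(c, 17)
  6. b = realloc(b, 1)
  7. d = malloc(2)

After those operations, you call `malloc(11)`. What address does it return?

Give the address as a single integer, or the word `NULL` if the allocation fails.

Answer: 27

Derivation:
Op 1: a = malloc(4) -> a = 0; heap: [0-3 ALLOC][4-38 FREE]
Op 2: b = malloc(6) -> b = 4; heap: [0-3 ALLOC][4-9 ALLOC][10-38 FREE]
Op 3: free(a) -> (freed a); heap: [0-3 FREE][4-9 ALLOC][10-38 FREE]
Op 4: c = malloc(6) -> c = 10; heap: [0-3 FREE][4-9 ALLOC][10-15 ALLOC][16-38 FREE]
Op 5: c = realloc(c, 17) -> c = 10; heap: [0-3 FREE][4-9 ALLOC][10-26 ALLOC][27-38 FREE]
Op 6: b = realloc(b, 1) -> b = 4; heap: [0-3 FREE][4-4 ALLOC][5-9 FREE][10-26 ALLOC][27-38 FREE]
Op 7: d = malloc(2) -> d = 0; heap: [0-1 ALLOC][2-3 FREE][4-4 ALLOC][5-9 FREE][10-26 ALLOC][27-38 FREE]
malloc(11): first-fit scan over [0-1 ALLOC][2-3 FREE][4-4 ALLOC][5-9 FREE][10-26 ALLOC][27-38 FREE] -> 27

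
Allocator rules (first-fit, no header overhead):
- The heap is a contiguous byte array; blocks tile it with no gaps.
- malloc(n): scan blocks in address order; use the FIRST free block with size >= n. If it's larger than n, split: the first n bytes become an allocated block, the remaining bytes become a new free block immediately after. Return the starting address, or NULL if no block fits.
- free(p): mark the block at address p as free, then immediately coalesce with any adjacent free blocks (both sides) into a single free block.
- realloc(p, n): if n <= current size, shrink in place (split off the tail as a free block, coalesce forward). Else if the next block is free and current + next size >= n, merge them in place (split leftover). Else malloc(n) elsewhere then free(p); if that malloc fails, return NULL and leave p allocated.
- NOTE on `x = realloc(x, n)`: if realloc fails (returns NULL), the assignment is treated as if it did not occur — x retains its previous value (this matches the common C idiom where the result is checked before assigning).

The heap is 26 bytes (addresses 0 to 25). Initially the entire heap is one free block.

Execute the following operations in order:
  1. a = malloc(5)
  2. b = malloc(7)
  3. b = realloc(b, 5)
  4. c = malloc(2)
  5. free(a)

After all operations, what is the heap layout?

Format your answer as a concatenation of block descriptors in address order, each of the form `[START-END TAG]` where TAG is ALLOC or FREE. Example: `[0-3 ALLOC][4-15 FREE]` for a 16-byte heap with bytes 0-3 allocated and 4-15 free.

Answer: [0-4 FREE][5-9 ALLOC][10-11 ALLOC][12-25 FREE]

Derivation:
Op 1: a = malloc(5) -> a = 0; heap: [0-4 ALLOC][5-25 FREE]
Op 2: b = malloc(7) -> b = 5; heap: [0-4 ALLOC][5-11 ALLOC][12-25 FREE]
Op 3: b = realloc(b, 5) -> b = 5; heap: [0-4 ALLOC][5-9 ALLOC][10-25 FREE]
Op 4: c = malloc(2) -> c = 10; heap: [0-4 ALLOC][5-9 ALLOC][10-11 ALLOC][12-25 FREE]
Op 5: free(a) -> (freed a); heap: [0-4 FREE][5-9 ALLOC][10-11 ALLOC][12-25 FREE]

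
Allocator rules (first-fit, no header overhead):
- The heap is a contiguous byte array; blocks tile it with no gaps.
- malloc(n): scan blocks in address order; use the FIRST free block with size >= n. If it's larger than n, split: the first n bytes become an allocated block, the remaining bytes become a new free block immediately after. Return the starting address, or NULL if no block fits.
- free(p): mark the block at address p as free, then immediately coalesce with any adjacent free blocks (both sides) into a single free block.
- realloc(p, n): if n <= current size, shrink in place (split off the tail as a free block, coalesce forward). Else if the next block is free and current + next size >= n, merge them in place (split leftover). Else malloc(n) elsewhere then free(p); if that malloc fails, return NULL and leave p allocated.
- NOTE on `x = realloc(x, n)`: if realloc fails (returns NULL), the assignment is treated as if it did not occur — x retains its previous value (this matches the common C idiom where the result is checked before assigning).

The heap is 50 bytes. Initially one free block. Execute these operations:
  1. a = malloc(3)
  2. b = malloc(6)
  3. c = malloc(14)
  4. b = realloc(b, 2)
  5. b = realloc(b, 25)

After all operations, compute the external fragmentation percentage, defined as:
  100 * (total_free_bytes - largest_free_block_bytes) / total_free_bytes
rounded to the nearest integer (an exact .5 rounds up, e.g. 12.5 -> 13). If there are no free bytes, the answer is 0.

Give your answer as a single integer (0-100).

Answer: 25

Derivation:
Op 1: a = malloc(3) -> a = 0; heap: [0-2 ALLOC][3-49 FREE]
Op 2: b = malloc(6) -> b = 3; heap: [0-2 ALLOC][3-8 ALLOC][9-49 FREE]
Op 3: c = malloc(14) -> c = 9; heap: [0-2 ALLOC][3-8 ALLOC][9-22 ALLOC][23-49 FREE]
Op 4: b = realloc(b, 2) -> b = 3; heap: [0-2 ALLOC][3-4 ALLOC][5-8 FREE][9-22 ALLOC][23-49 FREE]
Op 5: b = realloc(b, 25) -> b = 23; heap: [0-2 ALLOC][3-8 FREE][9-22 ALLOC][23-47 ALLOC][48-49 FREE]
Free blocks: [6 2] total_free=8 largest=6 -> 100*(8-6)/8 = 200/8 = 25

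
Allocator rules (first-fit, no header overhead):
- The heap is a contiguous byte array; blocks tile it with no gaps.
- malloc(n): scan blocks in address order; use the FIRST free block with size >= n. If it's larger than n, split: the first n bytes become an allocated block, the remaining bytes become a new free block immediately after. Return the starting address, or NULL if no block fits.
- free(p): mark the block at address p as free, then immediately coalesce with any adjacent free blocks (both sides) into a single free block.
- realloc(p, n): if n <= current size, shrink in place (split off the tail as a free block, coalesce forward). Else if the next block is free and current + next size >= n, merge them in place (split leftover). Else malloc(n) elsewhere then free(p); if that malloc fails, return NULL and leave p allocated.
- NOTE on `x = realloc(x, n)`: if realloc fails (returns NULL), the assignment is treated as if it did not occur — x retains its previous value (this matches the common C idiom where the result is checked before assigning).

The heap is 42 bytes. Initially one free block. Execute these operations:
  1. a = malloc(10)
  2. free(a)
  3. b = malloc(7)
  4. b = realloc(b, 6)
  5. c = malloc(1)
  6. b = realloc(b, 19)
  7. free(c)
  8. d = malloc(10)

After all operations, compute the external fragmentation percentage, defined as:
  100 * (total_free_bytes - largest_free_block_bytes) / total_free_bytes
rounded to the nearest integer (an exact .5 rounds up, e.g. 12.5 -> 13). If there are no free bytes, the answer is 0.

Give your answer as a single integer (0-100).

Op 1: a = malloc(10) -> a = 0; heap: [0-9 ALLOC][10-41 FREE]
Op 2: free(a) -> (freed a); heap: [0-41 FREE]
Op 3: b = malloc(7) -> b = 0; heap: [0-6 ALLOC][7-41 FREE]
Op 4: b = realloc(b, 6) -> b = 0; heap: [0-5 ALLOC][6-41 FREE]
Op 5: c = malloc(1) -> c = 6; heap: [0-5 ALLOC][6-6 ALLOC][7-41 FREE]
Op 6: b = realloc(b, 19) -> b = 7; heap: [0-5 FREE][6-6 ALLOC][7-25 ALLOC][26-41 FREE]
Op 7: free(c) -> (freed c); heap: [0-6 FREE][7-25 ALLOC][26-41 FREE]
Op 8: d = malloc(10) -> d = 26; heap: [0-6 FREE][7-25 ALLOC][26-35 ALLOC][36-41 FREE]
Free blocks: [7 6] total_free=13 largest=7 -> 100*(13-7)/13 = 600/13 ≈ 46.154 -> rounds to 46

Answer: 46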